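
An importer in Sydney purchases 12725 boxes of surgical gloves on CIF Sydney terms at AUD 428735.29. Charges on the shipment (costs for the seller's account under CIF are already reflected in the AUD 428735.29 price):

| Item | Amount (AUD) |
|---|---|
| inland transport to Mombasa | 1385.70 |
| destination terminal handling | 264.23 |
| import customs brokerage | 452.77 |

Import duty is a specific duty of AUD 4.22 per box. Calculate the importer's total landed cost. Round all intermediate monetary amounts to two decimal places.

Total landed cost: AUD 483151.79

CIF: the seller pays costs through ocean freight and marine insurance to the destination port.
Already in the invoice (seller's account under CIF): inland to port — exclude.
The CIF price already equals the CIF value: 428735.29
Import duty = 12725 × 4.22 = 53699.50
Buyer bears: destination terminal 264.23 + brokerage 452.77 + duty 53699.50 = 54416.50
Landed cost = invoice 428735.29 + 54416.50 = 483151.79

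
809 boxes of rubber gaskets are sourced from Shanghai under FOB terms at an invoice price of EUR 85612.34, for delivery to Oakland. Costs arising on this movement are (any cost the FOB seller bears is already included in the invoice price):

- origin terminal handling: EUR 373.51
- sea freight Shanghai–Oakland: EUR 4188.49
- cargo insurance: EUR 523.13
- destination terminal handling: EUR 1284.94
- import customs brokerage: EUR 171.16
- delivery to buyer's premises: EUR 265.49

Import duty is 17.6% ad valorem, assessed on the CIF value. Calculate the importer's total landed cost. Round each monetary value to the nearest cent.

FOB: the seller bears costs until goods are on board at the origin port; the buyer bears freight, insurance and all costs thereafter.
Already in the invoice (seller's account under FOB): origin terminal — exclude.
CIF value = FOB price + freight + insurance = 85612.34 + 4188.49 + 523.13 = 90323.96
Import duty = 90323.96 × 17.6% = 15897.02
Buyer bears: freight 4188.49 + insurance 523.13 + destination terminal 1284.94 + brokerage 171.16 + delivery 265.49 + duty 15897.02 = 22330.23
Landed cost = invoice 85612.34 + 22330.23 = 107942.57

Total landed cost: EUR 107942.57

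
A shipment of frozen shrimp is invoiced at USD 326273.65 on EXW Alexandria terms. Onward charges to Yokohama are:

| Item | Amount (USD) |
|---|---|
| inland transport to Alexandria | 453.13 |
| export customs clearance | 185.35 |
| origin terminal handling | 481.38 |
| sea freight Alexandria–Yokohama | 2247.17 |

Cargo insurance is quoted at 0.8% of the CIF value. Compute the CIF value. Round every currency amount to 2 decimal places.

CIF value: USD 332299.07

Let C be the CIF value. C = EXW price + pre-shipment costs + freight + 0.8% × C
C − 0.8% × C = 326273.65 + 453.13 + 185.35 + 481.38 + 2247.17
0.992 × C = 329640.68
C = 329640.68 / 0.992 = 332299.07
Insurance premium = 0.8% × 332299.07 = 2658.39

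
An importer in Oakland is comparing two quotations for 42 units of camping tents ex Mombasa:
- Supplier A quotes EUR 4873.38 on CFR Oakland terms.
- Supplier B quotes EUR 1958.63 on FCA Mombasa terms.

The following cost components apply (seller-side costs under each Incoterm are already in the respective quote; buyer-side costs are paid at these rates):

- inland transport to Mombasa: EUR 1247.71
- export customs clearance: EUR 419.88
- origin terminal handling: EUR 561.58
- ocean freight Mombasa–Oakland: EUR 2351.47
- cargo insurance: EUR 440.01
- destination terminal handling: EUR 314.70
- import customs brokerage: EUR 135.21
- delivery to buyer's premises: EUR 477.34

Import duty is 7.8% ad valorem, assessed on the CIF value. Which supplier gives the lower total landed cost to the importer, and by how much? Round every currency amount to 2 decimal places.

Supplier A (CFR):
CIF value = CFR price + insurance = 4873.38 + 440.01 = 5313.39
Import duty = 5313.39 × 7.8% = 414.44
Buyer bears (A): 440.01 + 314.70 + 135.21 + 477.34 = 1367.26
Landed cost (A) = invoice 4873.38 + 1367.26 + duty 414.44 = 6655.08
Supplier B (FCA):
CIF value = FCA price + origin terminal + freight + insurance = 1958.63 + 561.58 + 2351.47 + 440.01 = 5311.69
Import duty = 5311.69 × 7.8% = 414.31
Buyer bears (B): 561.58 + 2351.47 + 440.01 + 314.70 + 135.21 + 477.34 = 4280.31
Landed cost (B) = invoice 1958.63 + 4280.31 + duty 414.31 = 6653.25
Difference = |6655.08 − 6653.25| = 1.83

Supplier B is cheaper by EUR 1.83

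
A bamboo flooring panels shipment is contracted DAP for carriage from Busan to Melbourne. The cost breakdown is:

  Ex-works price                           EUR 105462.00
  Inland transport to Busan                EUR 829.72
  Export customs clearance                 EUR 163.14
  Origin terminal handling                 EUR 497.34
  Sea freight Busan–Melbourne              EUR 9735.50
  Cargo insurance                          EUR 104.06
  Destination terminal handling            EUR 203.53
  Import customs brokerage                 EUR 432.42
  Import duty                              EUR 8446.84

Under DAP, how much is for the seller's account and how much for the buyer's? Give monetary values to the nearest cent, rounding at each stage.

DAP: the seller bears all costs to the named destination except import duty and clearance.
Seller's account: goods 105462.00 + inland to port 829.72 + export clearance 163.14 + origin terminal 497.34 + freight 9735.50 + insurance 104.06 + destination terminal 203.53 = 116995.29
Buyer's account: brokerage 432.42 + duty 8446.84 = 8879.26

Seller: EUR 116995.29; buyer: EUR 8879.26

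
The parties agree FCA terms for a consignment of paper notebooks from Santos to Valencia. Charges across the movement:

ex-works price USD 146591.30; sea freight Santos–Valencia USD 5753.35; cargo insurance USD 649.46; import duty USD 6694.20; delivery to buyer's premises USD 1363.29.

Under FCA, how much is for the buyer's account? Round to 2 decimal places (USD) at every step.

Buyer's account: USD 14460.30

FCA: the seller delivers export-cleared goods to the carrier; the buyer bears costs from that point.
Seller's account: goods 146591.30 = 146591.30
Buyer's account: freight 5753.35 + insurance 649.46 + duty 6694.20 + delivery 1363.29 = 14460.30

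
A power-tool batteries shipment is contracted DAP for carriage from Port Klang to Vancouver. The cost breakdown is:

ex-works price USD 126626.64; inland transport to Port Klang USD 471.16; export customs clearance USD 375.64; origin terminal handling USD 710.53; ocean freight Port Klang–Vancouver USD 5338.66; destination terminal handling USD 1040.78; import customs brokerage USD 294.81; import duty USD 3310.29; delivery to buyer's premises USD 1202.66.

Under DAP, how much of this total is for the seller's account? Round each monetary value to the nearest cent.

Seller's account: USD 135766.07

DAP: the seller bears all costs to the named destination except import duty and clearance.
Seller's account: goods 126626.64 + inland to port 471.16 + export clearance 375.64 + origin terminal 710.53 + freight 5338.66 + destination terminal 1040.78 + delivery 1202.66 = 135766.07
Buyer's account: brokerage 294.81 + duty 3310.29 = 3605.10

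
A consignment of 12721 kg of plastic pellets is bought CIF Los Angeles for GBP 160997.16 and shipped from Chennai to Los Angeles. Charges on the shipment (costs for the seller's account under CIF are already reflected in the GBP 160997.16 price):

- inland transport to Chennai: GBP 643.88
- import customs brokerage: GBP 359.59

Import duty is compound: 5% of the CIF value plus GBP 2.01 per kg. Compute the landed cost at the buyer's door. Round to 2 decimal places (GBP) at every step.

Total landed cost: GBP 194975.82

CIF: the seller pays costs through ocean freight and marine insurance to the destination port.
Already in the invoice (seller's account under CIF): inland to port — exclude.
The CIF price already equals the CIF value: 160997.16
Ad valorem component: 160997.16 × 5% = 8049.86
Specific component: 12721 × 2.01 = 25569.21
Import duty = 8049.86 + 25569.21 = 33619.07
Buyer bears: brokerage 359.59 + duty 33619.07 = 33978.66
Landed cost = invoice 160997.16 + 33978.66 = 194975.82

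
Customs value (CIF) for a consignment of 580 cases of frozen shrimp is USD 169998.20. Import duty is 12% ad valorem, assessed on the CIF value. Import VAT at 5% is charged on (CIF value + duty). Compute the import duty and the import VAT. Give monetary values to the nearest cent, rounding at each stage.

Import duty = 169998.20 × 12% = 20399.78
VAT base = CIF + duty = 169998.20 + 20399.78 = 190397.98
Import VAT = 190397.98 × 5% = 9519.90

Import duty: USD 20399.78; import VAT: USD 9519.90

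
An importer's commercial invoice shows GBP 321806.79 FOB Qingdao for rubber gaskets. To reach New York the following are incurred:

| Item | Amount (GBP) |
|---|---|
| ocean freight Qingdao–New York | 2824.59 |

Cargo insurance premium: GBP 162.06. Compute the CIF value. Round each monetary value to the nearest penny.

CIF value: GBP 324793.44

CIF = FOB price + freight + insurance
CIF = 321806.79 + 2824.59 + 162.06 = 324793.44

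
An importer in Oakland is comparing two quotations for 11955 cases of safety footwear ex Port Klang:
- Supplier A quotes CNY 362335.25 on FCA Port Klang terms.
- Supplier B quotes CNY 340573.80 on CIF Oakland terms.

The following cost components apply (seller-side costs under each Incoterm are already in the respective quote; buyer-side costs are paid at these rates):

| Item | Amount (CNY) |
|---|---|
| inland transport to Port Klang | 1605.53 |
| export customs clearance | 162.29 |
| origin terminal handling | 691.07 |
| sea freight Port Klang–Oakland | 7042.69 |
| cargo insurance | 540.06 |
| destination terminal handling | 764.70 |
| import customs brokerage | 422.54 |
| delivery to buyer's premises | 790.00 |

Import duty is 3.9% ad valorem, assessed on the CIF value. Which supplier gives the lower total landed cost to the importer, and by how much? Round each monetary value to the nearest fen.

Supplier B is cheaper by CNY 31206.64

Supplier A (FCA):
CIF value = FCA price + origin terminal + freight + insurance = 362335.25 + 691.07 + 7042.69 + 540.06 = 370609.07
Import duty = 370609.07 × 3.9% = 14453.75
Buyer bears (A): 691.07 + 7042.69 + 540.06 + 764.70 + 422.54 + 790.00 = 10251.06
Landed cost (A) = invoice 362335.25 + 10251.06 + duty 14453.75 = 387040.06
Supplier B (CIF):
The CIF price already equals the CIF value: 340573.80
Import duty = 340573.80 × 3.9% = 13282.38
Buyer bears (B): 764.70 + 422.54 + 790.00 = 1977.24
Landed cost (B) = invoice 340573.80 + 1977.24 + duty 13282.38 = 355833.42
Difference = |387040.06 − 355833.42| = 31206.64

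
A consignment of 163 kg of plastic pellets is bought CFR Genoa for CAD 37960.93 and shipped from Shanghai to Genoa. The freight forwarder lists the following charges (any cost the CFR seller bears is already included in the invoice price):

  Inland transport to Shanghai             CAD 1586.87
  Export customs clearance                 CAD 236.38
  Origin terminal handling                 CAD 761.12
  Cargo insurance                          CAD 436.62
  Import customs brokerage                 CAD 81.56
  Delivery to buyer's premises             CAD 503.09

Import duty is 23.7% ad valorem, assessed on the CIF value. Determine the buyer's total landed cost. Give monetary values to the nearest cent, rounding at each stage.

CFR: the seller pays costs through ocean freight to the destination port, but not insurance.
Already in the invoice (seller's account under CFR): inland to port, export clearance, origin terminal — exclude.
CIF value = CFR price + insurance = 37960.93 + 436.62 = 38397.55
Import duty = 38397.55 × 23.7% = 9100.22
Buyer bears: insurance 436.62 + brokerage 81.56 + delivery 503.09 + duty 9100.22 = 10121.49
Landed cost = invoice 37960.93 + 10121.49 = 48082.42

Total landed cost: CAD 48082.42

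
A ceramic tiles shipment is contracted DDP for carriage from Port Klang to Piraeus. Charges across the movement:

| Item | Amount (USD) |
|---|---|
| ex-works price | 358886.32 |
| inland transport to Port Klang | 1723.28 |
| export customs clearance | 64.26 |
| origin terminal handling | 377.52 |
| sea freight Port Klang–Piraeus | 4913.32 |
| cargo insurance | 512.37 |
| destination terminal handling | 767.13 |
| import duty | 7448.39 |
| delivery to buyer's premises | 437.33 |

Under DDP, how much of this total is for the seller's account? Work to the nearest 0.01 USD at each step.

Seller's account: USD 375129.92

DDP: the seller bears all costs including import duty.
Seller's account: goods 358886.32 + inland to port 1723.28 + export clearance 64.26 + origin terminal 377.52 + freight 4913.32 + insurance 512.37 + destination terminal 767.13 + duty 7448.39 + delivery 437.33 = 375129.92
Buyer's account: 0.00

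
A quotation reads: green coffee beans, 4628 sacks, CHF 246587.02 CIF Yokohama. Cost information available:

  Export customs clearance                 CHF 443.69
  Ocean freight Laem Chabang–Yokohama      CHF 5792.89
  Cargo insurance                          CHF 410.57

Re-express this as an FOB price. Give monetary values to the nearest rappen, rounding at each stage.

Not relevant to the conversion: export clearance — on the seller under both CIF and FOB; already in the CIF price and stays in the FOB price.
From CIF to FOB, the seller no longer bears: freight, insurance.
FOB price = 246587.02 − 5792.89 − 410.57 = 240383.56

FOB price: CHF 240383.56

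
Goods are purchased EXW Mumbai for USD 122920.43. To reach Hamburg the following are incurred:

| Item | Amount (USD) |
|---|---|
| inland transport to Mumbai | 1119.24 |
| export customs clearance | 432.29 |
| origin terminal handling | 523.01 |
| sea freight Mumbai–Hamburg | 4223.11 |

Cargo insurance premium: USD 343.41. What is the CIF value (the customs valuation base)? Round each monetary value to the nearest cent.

CIF = EXW price + pre-shipment costs + freight + insurance
CIF = 122920.43 + 1119.24 + 432.29 + 523.01 + 4223.11 + 343.41 = 129561.49

CIF value: USD 129561.49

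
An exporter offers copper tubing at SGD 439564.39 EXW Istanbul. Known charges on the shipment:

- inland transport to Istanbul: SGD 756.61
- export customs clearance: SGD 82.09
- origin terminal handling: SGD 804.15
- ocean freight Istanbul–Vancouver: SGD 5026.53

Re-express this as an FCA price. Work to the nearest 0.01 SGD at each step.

Not relevant to the conversion: freight, origin terminal — on the buyer under both terms; not part of either seller's price.
From EXW to FCA, the seller additionally bears: inland to port, export clearance.
FCA price = 439564.39 + 756.61 + 82.09 = 440403.09

FCA price: SGD 440403.09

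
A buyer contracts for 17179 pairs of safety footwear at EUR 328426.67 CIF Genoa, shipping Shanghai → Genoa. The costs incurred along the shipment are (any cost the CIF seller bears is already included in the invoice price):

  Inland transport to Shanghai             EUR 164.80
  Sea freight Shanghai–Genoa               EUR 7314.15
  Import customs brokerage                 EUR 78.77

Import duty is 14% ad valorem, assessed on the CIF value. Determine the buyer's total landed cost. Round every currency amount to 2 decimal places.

CIF: the seller pays costs through ocean freight and marine insurance to the destination port.
Already in the invoice (seller's account under CIF): inland to port, freight — exclude.
The CIF price already equals the CIF value: 328426.67
Import duty = 328426.67 × 14% = 45979.73
Buyer bears: brokerage 78.77 + duty 45979.73 = 46058.50
Landed cost = invoice 328426.67 + 46058.50 = 374485.17

Total landed cost: EUR 374485.17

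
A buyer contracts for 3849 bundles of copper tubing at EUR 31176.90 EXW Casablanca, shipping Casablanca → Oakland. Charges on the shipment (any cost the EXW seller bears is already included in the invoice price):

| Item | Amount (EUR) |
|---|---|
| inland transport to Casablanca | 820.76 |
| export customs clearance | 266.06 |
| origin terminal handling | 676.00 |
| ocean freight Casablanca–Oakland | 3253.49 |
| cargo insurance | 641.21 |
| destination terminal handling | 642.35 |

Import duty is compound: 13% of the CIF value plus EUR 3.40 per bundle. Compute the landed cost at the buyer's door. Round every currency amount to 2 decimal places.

Total landed cost: EUR 55351.84

EXW: the seller makes goods available at their premises; the buyer bears all onward costs.
CIF value = EXW price + inland to port + export clearance + origin terminal + freight + insurance = 31176.90 + 820.76 + 266.06 + 676.00 + 3253.49 + 641.21 = 36834.42
Ad valorem component: 36834.42 × 13% = 4788.47
Specific component: 3849 × 3.40 = 13086.60
Import duty = 4788.47 + 13086.60 = 17875.07
Buyer bears: inland to port 820.76 + export clearance 266.06 + origin terminal 676.00 + freight 3253.49 + insurance 641.21 + destination terminal 642.35 + duty 17875.07 = 24174.94
Landed cost = invoice 31176.90 + 24174.94 = 55351.84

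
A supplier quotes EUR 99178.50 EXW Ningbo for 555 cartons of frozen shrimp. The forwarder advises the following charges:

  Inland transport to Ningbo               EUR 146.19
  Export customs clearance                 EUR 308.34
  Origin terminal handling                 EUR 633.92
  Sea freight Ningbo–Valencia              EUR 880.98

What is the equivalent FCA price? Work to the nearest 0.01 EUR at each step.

FCA price: EUR 99633.03

Not relevant to the conversion: freight, origin terminal — on the buyer under both terms; not part of either seller's price.
From EXW to FCA, the seller additionally bears: inland to port, export clearance.
FCA price = 99178.50 + 146.19 + 308.34 = 99633.03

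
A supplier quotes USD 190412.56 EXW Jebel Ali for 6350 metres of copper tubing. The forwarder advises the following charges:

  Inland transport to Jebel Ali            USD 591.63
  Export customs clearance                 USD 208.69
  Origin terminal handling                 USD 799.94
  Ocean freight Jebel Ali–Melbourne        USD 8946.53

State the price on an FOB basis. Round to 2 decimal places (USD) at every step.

Not relevant to the conversion: freight — on the buyer under both terms; not part of either seller's price.
From EXW to FOB, the seller additionally bears: inland to port, export clearance, origin terminal.
FOB price = 190412.56 + 591.63 + 208.69 + 799.94 = 192012.82

FOB price: USD 192012.82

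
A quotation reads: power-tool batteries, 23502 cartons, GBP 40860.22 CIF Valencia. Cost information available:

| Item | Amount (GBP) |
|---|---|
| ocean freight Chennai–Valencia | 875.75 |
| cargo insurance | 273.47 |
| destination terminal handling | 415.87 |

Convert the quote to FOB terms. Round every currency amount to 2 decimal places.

Not relevant to the conversion: destination terminal — on the buyer under both terms; not part of either seller's price.
From CIF to FOB, the seller no longer bears: freight, insurance.
FOB price = 40860.22 − 875.75 − 273.47 = 39711.00

FOB price: GBP 39711.00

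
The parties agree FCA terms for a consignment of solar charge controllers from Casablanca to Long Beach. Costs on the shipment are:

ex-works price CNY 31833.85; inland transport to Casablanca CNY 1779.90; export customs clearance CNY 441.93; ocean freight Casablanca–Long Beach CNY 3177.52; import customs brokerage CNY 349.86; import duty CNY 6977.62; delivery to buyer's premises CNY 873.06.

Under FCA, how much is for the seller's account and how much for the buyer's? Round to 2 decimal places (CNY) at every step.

FCA: the seller delivers export-cleared goods to the carrier; the buyer bears costs from that point.
Seller's account: goods 31833.85 + inland to port 1779.90 + export clearance 441.93 = 34055.68
Buyer's account: freight 3177.52 + brokerage 349.86 + duty 6977.62 + delivery 873.06 = 11378.06

Seller: CNY 34055.68; buyer: CNY 11378.06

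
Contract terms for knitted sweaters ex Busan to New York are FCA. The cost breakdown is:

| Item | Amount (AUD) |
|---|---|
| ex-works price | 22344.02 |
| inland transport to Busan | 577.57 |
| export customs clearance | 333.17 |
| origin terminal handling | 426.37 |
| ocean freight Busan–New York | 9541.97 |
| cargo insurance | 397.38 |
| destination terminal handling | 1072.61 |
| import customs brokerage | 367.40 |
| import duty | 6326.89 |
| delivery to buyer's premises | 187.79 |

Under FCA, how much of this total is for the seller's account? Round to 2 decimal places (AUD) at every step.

FCA: the seller delivers export-cleared goods to the carrier; the buyer bears costs from that point.
Seller's account: goods 22344.02 + inland to port 577.57 + export clearance 333.17 = 23254.76
Buyer's account: origin terminal 426.37 + freight 9541.97 + insurance 397.38 + destination terminal 1072.61 + brokerage 367.40 + duty 6326.89 + delivery 187.79 = 18320.41

Seller's account: AUD 23254.76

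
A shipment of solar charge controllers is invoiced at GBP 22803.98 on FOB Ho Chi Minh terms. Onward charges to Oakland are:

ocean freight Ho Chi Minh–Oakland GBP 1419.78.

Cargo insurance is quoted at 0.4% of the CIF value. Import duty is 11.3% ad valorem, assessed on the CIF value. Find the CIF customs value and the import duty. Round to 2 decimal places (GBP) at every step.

CIF value: GBP 24321.04; import duty: GBP 2748.28

Let C be the CIF value. C = FOB price + freight + 0.4% × C
C − 0.4% × C = 22803.98 + 1419.78
0.996 × C = 24223.76
C = 24223.76 / 0.996 = 24321.04
Insurance premium = 0.4% × 24321.04 = 97.28
Import duty = 24321.04 × 11.3% = 2748.28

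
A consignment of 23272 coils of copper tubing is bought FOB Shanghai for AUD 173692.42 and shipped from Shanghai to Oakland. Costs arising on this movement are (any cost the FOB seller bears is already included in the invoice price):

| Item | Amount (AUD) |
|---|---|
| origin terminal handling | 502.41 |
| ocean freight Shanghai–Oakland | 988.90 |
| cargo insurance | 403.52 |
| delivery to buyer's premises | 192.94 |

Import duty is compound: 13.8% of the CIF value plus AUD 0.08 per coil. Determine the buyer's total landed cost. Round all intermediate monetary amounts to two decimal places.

FOB: the seller bears costs until goods are on board at the origin port; the buyer bears freight, insurance and all costs thereafter.
Already in the invoice (seller's account under FOB): origin terminal — exclude.
CIF value = FOB price + freight + insurance = 173692.42 + 988.90 + 403.52 = 175084.84
Ad valorem component: 175084.84 × 13.8% = 24161.71
Specific component: 23272 × 0.08 = 1861.76
Import duty = 24161.71 + 1861.76 = 26023.47
Buyer bears: freight 988.90 + insurance 403.52 + delivery 192.94 + duty 26023.47 = 27608.83
Landed cost = invoice 173692.42 + 27608.83 = 201301.25

Total landed cost: AUD 201301.25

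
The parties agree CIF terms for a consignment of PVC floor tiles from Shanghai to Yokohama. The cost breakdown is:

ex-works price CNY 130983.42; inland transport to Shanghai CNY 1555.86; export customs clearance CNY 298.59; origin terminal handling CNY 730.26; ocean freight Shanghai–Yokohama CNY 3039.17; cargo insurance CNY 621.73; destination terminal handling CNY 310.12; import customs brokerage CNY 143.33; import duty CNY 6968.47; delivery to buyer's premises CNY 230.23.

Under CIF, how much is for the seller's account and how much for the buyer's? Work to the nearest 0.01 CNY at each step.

CIF: the seller pays costs through ocean freight and marine insurance to the destination port.
Seller's account: goods 130983.42 + inland to port 1555.86 + export clearance 298.59 + origin terminal 730.26 + freight 3039.17 + insurance 621.73 = 137229.03
Buyer's account: destination terminal 310.12 + brokerage 143.33 + duty 6968.47 + delivery 230.23 = 7652.15

Seller: CNY 137229.03; buyer: CNY 7652.15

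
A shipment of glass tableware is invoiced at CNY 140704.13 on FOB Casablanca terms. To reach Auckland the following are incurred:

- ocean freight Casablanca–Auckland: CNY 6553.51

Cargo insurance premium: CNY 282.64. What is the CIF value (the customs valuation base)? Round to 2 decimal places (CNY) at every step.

CIF = FOB price + freight + insurance
CIF = 140704.13 + 6553.51 + 282.64 = 147540.28

CIF value: CNY 147540.28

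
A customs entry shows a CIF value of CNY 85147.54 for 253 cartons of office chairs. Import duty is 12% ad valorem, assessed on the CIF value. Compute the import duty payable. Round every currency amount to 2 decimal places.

Import duty: CNY 10217.70

Import duty = 85147.54 × 12% = 10217.70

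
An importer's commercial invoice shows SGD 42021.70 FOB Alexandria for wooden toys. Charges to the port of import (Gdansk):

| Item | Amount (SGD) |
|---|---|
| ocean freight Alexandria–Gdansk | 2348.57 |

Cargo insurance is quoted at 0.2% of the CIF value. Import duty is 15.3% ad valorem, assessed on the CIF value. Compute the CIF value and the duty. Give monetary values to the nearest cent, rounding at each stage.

Let C be the CIF value. C = FOB price + freight + 0.2% × C
C − 0.2% × C = 42021.70 + 2348.57
0.998 × C = 44370.27
C = 44370.27 / 0.998 = 44459.19
Insurance premium = 0.2% × 44459.19 = 88.92
Import duty = 44459.19 × 15.3% = 6802.26

CIF value: SGD 44459.19; import duty: SGD 6802.26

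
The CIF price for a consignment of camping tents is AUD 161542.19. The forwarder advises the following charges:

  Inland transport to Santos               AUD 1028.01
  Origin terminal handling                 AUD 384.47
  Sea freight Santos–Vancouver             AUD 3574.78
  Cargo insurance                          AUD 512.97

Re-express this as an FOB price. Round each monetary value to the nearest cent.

Not relevant to the conversion: origin terminal, inland to port — on the seller under both CIF and FOB; already in the CIF price and stays in the FOB price.
From CIF to FOB, the seller no longer bears: freight, insurance.
FOB price = 161542.19 − 3574.78 − 512.97 = 157454.44

FOB price: AUD 157454.44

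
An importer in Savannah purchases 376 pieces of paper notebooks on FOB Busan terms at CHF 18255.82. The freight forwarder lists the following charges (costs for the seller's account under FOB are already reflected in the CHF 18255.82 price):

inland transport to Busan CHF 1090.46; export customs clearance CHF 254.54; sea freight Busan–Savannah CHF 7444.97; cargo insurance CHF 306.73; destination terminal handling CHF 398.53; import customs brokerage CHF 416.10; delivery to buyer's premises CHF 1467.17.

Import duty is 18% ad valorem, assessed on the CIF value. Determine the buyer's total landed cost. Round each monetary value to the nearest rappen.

Total landed cost: CHF 32970.67

FOB: the seller bears costs until goods are on board at the origin port; the buyer bears freight, insurance and all costs thereafter.
Already in the invoice (seller's account under FOB): inland to port, export clearance — exclude.
CIF value = FOB price + freight + insurance = 18255.82 + 7444.97 + 306.73 = 26007.52
Import duty = 26007.52 × 18% = 4681.35
Buyer bears: freight 7444.97 + insurance 306.73 + destination terminal 398.53 + brokerage 416.10 + delivery 1467.17 + duty 4681.35 = 14714.85
Landed cost = invoice 18255.82 + 14714.85 = 32970.67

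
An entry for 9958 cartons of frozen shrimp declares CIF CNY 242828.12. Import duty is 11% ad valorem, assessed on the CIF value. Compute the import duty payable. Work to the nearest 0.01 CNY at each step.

Import duty = 242828.12 × 11% = 26711.09

Import duty: CNY 26711.09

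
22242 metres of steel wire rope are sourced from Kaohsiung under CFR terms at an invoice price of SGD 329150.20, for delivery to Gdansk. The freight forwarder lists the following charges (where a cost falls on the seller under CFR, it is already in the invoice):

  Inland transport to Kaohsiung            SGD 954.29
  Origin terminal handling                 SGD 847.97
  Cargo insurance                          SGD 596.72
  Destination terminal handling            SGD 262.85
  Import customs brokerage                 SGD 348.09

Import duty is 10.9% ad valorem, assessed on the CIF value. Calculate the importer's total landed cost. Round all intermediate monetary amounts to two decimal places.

Total landed cost: SGD 366300.27

CFR: the seller pays costs through ocean freight to the destination port, but not insurance.
Already in the invoice (seller's account under CFR): inland to port, origin terminal — exclude.
CIF value = CFR price + insurance = 329150.20 + 596.72 = 329746.92
Import duty = 329746.92 × 10.9% = 35942.41
Buyer bears: insurance 596.72 + destination terminal 262.85 + brokerage 348.09 + duty 35942.41 = 37150.07
Landed cost = invoice 329150.20 + 37150.07 = 366300.27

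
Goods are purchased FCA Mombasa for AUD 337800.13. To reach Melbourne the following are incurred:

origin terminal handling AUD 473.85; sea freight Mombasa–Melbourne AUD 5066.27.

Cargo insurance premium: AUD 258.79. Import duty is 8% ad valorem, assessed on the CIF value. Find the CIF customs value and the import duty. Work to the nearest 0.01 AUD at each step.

CIF value: AUD 343599.04; import duty: AUD 27487.92

CIF = FCA price + pre-shipment costs + freight + insurance
CIF = 337800.13 + 473.85 + 5066.27 + 258.79 = 343599.04
Import duty = 343599.04 × 8% = 27487.92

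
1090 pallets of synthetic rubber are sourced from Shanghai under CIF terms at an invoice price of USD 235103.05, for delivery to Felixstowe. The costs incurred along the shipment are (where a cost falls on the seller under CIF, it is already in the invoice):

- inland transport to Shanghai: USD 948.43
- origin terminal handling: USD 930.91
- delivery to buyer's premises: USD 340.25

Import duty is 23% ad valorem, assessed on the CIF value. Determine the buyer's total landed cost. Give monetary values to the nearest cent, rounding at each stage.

Total landed cost: USD 289517.00

CIF: the seller pays costs through ocean freight and marine insurance to the destination port.
Already in the invoice (seller's account under CIF): inland to port, origin terminal — exclude.
The CIF price already equals the CIF value: 235103.05
Import duty = 235103.05 × 23% = 54073.70
Buyer bears: delivery 340.25 + duty 54073.70 = 54413.95
Landed cost = invoice 235103.05 + 54413.95 = 289517.00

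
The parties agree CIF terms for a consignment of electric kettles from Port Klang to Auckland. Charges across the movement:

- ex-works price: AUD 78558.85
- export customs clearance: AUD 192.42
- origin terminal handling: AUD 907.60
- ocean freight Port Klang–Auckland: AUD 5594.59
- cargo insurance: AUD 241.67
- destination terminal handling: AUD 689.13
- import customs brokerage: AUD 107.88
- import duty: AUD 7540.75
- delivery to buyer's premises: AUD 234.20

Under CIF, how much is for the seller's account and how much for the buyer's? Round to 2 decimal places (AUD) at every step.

CIF: the seller pays costs through ocean freight and marine insurance to the destination port.
Seller's account: goods 78558.85 + export clearance 192.42 + origin terminal 907.60 + freight 5594.59 + insurance 241.67 = 85495.13
Buyer's account: destination terminal 689.13 + brokerage 107.88 + duty 7540.75 + delivery 234.20 = 8571.96

Seller: AUD 85495.13; buyer: AUD 8571.96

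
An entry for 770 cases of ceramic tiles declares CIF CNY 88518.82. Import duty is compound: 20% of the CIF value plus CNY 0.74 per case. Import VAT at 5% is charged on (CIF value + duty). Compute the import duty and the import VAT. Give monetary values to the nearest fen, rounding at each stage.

Import duty: CNY 18273.56; import VAT: CNY 5339.62

Ad valorem component: 88518.82 × 20% = 17703.76
Specific component: 770 × 0.74 = 569.80
Import duty = 17703.76 + 569.80 = 18273.56
VAT base = CIF + duty = 88518.82 + 18273.56 = 106792.38
Import VAT = 106792.38 × 5% = 5339.62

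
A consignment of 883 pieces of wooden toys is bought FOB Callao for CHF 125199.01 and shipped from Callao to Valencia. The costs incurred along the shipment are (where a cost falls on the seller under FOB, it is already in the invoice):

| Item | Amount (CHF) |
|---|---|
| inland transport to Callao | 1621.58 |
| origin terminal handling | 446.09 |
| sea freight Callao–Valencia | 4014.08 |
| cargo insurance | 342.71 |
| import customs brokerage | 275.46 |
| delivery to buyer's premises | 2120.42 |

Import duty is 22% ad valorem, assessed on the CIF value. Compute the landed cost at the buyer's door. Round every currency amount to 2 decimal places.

Total landed cost: CHF 160453.96

FOB: the seller bears costs until goods are on board at the origin port; the buyer bears freight, insurance and all costs thereafter.
Already in the invoice (seller's account under FOB): inland to port, origin terminal — exclude.
CIF value = FOB price + freight + insurance = 125199.01 + 4014.08 + 342.71 = 129555.80
Import duty = 129555.80 × 22% = 28502.28
Buyer bears: freight 4014.08 + insurance 342.71 + brokerage 275.46 + delivery 2120.42 + duty 28502.28 = 35254.95
Landed cost = invoice 125199.01 + 35254.95 = 160453.96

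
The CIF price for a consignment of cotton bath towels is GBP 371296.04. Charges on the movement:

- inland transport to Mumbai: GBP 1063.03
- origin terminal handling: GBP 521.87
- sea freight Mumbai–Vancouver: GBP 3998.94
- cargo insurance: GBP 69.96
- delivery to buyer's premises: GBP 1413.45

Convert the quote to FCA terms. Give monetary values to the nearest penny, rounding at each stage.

FCA price: GBP 366705.27

Not relevant to the conversion: inland to port — on the seller under both CIF and FCA; already in the CIF price and stays in the FCA price. delivery — on the buyer under both terms; not part of either seller's price.
From CIF to FCA, the seller no longer bears: origin terminal, freight, insurance.
FCA price = 371296.04 − 521.87 − 3998.94 − 69.96 = 366705.27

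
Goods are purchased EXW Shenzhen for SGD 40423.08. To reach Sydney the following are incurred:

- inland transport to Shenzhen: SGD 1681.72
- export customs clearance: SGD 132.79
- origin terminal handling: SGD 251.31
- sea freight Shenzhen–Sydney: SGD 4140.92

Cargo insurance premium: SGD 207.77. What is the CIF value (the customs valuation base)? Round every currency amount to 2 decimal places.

CIF value: SGD 46837.59

CIF = EXW price + pre-shipment costs + freight + insurance
CIF = 40423.08 + 1681.72 + 132.79 + 251.31 + 4140.92 + 207.77 = 46837.59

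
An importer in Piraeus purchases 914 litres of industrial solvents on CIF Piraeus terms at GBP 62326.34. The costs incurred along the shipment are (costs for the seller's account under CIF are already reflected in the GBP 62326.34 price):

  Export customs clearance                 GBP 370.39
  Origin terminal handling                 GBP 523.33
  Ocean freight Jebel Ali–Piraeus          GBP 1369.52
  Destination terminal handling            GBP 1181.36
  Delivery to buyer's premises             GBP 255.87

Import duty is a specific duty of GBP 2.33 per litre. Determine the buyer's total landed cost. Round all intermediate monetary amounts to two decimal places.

CIF: the seller pays costs through ocean freight and marine insurance to the destination port.
Already in the invoice (seller's account under CIF): export clearance, origin terminal, freight — exclude.
The CIF price already equals the CIF value: 62326.34
Import duty = 914 × 2.33 = 2129.62
Buyer bears: destination terminal 1181.36 + delivery 255.87 + duty 2129.62 = 3566.85
Landed cost = invoice 62326.34 + 3566.85 = 65893.19

Total landed cost: GBP 65893.19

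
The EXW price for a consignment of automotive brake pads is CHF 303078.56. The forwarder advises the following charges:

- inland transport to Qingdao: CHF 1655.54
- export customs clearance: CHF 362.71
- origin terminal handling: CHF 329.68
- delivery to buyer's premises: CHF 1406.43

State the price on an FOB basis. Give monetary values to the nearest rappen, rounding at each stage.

FOB price: CHF 305426.49

Not relevant to the conversion: delivery — on the buyer under both terms; not part of either seller's price.
From EXW to FOB, the seller additionally bears: inland to port, export clearance, origin terminal.
FOB price = 303078.56 + 1655.54 + 362.71 + 329.68 = 305426.49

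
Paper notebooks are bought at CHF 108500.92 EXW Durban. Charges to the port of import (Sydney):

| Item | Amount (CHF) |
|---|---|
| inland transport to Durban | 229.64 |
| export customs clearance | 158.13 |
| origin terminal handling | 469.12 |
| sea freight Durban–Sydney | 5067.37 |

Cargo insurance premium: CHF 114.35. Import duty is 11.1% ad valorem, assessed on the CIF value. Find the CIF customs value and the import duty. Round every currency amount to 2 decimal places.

CIF value: CHF 114539.53; import duty: CHF 12713.89

CIF = EXW price + pre-shipment costs + freight + insurance
CIF = 108500.92 + 229.64 + 158.13 + 469.12 + 5067.37 + 114.35 = 114539.53
Import duty = 114539.53 × 11.1% = 12713.89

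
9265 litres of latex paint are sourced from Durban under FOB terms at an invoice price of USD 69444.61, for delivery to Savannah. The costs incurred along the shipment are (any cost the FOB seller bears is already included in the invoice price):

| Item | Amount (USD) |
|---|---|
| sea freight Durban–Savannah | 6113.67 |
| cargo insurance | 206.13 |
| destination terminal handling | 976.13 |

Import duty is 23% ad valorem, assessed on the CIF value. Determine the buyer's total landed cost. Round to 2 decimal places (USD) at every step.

FOB: the seller bears costs until goods are on board at the origin port; the buyer bears freight, insurance and all costs thereafter.
CIF value = FOB price + freight + insurance = 69444.61 + 6113.67 + 206.13 = 75764.41
Import duty = 75764.41 × 23% = 17425.81
Buyer bears: freight 6113.67 + insurance 206.13 + destination terminal 976.13 + duty 17425.81 = 24721.74
Landed cost = invoice 69444.61 + 24721.74 = 94166.35

Total landed cost: USD 94166.35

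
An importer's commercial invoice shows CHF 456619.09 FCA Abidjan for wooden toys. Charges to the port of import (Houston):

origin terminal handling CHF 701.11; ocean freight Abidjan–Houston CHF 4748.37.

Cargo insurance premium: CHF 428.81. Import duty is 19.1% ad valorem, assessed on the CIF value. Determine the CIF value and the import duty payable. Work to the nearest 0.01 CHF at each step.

CIF value: CHF 462497.38; import duty: CHF 88337.00

CIF = FCA price + pre-shipment costs + freight + insurance
CIF = 456619.09 + 701.11 + 4748.37 + 428.81 = 462497.38
Import duty = 462497.38 × 19.1% = 88337.00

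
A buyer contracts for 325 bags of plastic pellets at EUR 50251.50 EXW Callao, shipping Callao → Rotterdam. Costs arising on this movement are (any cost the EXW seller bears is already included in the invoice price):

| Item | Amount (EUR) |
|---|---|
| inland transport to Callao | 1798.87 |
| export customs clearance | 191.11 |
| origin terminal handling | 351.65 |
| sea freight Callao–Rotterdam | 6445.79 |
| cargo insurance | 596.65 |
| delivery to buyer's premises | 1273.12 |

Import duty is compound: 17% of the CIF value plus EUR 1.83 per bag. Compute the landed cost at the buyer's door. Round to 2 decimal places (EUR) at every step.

EXW: the seller makes goods available at their premises; the buyer bears all onward costs.
CIF value = EXW price + inland to port + export clearance + origin terminal + freight + insurance = 50251.50 + 1798.87 + 191.11 + 351.65 + 6445.79 + 596.65 = 59635.57
Ad valorem component: 59635.57 × 17% = 10138.05
Specific component: 325 × 1.83 = 594.75
Import duty = 10138.05 + 594.75 = 10732.80
Buyer bears: inland to port 1798.87 + export clearance 191.11 + origin terminal 351.65 + freight 6445.79 + insurance 596.65 + delivery 1273.12 + duty 10732.80 = 21389.99
Landed cost = invoice 50251.50 + 21389.99 = 71641.49

Total landed cost: EUR 71641.49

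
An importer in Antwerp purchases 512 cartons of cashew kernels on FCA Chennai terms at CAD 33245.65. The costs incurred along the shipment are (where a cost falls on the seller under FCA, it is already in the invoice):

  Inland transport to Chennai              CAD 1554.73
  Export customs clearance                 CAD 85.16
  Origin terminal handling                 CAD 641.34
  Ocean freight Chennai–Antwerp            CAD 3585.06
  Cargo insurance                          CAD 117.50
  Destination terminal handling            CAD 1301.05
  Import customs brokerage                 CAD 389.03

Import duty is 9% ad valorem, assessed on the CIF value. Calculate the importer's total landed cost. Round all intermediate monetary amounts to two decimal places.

Total landed cost: CAD 42662.69

FCA: the seller delivers export-cleared goods to the carrier; the buyer bears costs from that point.
Already in the invoice (seller's account under FCA): inland to port, export clearance — exclude.
CIF value = FCA price + origin terminal + freight + insurance = 33245.65 + 641.34 + 3585.06 + 117.50 = 37589.55
Import duty = 37589.55 × 9% = 3383.06
Buyer bears: origin terminal 641.34 + freight 3585.06 + insurance 117.50 + destination terminal 1301.05 + brokerage 389.03 + duty 3383.06 = 9417.04
Landed cost = invoice 33245.65 + 9417.04 = 42662.69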